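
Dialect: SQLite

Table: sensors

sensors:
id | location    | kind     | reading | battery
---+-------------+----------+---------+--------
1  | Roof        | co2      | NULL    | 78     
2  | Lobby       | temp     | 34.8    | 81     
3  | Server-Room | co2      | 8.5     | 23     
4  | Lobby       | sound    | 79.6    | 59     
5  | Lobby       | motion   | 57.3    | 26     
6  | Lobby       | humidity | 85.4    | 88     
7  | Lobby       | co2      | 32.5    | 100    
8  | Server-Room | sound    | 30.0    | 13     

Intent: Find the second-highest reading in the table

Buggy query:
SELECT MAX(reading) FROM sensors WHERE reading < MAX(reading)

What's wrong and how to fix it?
Bug: MAX(reading) on the right of the comparison is an aggregate-in-WHERE error

Fix: Put the inner MAX in a scalar subquery

Corrected query:
SELECT MAX(reading) FROM sensors WHERE reading < (SELECT MAX(reading) FROM sensors)

Result:
MAX(reading)
------------
79.6        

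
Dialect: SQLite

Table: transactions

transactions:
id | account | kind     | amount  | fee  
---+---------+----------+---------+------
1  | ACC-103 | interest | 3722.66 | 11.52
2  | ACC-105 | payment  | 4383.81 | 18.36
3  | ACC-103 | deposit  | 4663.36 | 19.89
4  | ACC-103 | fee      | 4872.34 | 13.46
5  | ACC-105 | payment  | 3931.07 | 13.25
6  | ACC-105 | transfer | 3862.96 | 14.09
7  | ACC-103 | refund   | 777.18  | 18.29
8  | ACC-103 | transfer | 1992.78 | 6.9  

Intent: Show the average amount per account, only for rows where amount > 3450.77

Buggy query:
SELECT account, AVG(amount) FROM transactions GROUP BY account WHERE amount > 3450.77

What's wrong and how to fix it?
Bug: Row-level WHERE must come before GROUP BY in the clause order

Fix: Place WHERE between FROM and GROUP BY

Corrected query:
SELECT account, AVG(amount) FROM transactions WHERE amount > 3450.77 GROUP BY account

Result:
account | AVG(amount)
--------+------------
ACC-103 | 4419.453333
ACC-105 | 4059.28    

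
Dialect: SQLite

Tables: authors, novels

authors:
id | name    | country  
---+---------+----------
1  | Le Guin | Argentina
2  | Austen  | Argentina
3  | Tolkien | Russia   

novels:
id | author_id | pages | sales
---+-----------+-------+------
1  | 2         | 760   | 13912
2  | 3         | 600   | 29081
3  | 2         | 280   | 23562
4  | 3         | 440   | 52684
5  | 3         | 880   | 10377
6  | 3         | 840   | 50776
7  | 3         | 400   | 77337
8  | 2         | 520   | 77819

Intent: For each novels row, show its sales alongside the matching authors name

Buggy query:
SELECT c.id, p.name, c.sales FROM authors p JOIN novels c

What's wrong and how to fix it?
Bug: JOIN with no ON clause produces a cartesian product; every novels row pairs with every authors row

Fix: Specify the join condition linking the foreign key to the parent id

Corrected query:
SELECT c.id, p.name, c.sales FROM authors p JOIN novels c ON c.author_id = p.id

Result:
id | name    | sales
---+---------+------
1  | Austen  | 13912
2  | Tolkien | 29081
3  | Austen  | 23562
4  | Tolkien | 52684
5  | Tolkien | 10377
6  | Tolkien | 50776
7  | Tolkien | 77337
8  | Austen  | 77819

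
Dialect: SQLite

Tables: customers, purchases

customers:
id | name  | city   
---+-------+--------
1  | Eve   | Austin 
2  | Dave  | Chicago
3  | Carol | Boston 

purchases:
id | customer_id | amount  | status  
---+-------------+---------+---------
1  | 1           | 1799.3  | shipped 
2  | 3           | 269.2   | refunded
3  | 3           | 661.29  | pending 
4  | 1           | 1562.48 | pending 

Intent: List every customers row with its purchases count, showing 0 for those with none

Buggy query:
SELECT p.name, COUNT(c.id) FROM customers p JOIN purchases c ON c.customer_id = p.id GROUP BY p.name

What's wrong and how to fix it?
Bug: INNER JOIN drops customers rows that have no matching purchases rows

Fix: Use LEFT JOIN so parents without children still appear (COUNT(c.id) gives 0)

Corrected query:
SELECT p.name, COUNT(c.id) FROM customers p LEFT JOIN purchases c ON c.customer_id = p.id GROUP BY p.name

Result:
name  | COUNT(c.id)
------+------------
Carol | 2          
Dave  | 0          
Eve   | 2          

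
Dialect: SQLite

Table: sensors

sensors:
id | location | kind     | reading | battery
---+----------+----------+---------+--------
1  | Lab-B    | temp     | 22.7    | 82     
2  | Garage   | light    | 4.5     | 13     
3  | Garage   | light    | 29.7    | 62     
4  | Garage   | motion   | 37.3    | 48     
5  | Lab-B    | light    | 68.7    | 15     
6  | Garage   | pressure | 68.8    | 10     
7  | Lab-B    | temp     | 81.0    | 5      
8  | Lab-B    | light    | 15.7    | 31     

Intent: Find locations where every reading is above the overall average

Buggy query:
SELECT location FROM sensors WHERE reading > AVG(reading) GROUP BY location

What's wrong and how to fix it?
Bug: WHERE evaluates per row before aggregation, so AVG() is unavailable

Fix: Use a subquery for AVG and a HAVING MIN(...) filter so the condition holds for every row in the group

Corrected query:
SELECT location FROM sensors GROUP BY location HAVING MIN(reading) > (SELECT AVG(reading) FROM sensors)

Result:
(no rows)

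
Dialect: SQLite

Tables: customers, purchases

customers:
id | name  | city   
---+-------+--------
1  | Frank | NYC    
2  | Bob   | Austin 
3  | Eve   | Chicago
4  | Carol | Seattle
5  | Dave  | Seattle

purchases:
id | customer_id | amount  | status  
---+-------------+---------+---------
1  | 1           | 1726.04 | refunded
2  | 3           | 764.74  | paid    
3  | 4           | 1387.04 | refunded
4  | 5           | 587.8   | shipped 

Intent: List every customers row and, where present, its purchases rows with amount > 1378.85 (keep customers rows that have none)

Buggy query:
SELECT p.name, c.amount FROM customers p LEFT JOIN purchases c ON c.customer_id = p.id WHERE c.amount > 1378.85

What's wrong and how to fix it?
Bug: Filtering c.amount in WHERE discards the NULL rows produced by LEFT JOIN, turning it into an inner join

Fix: Put 'c.amount > 1378.85' in the JOIN's ON clause instead of WHERE

Corrected query:
SELECT p.name, c.amount FROM customers p LEFT JOIN purchases c ON c.customer_id = p.id AND c.amount > 1378.85

Result:
name  | amount 
------+--------
Frank | 1726.04
Bob   | NULL   
Eve   | NULL   
Carol | 1387.04
Dave  | NULL   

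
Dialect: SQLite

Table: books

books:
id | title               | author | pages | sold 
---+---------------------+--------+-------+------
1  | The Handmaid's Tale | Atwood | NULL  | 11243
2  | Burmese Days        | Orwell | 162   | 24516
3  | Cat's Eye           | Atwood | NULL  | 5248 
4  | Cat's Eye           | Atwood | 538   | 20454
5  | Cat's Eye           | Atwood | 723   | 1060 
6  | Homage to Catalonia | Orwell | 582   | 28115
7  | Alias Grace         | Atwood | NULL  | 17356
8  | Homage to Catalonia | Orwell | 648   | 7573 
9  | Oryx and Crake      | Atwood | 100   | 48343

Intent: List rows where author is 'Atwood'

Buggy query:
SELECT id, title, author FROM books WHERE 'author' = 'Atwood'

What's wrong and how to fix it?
Bug: 'author' in single quotes is a string literal, not the column; the comparison is literal-vs-literal and never true

Fix: Remove the quotes around the column name (or use double quotes for an identifier)

Corrected query:
SELECT id, title, author FROM books WHERE author = 'Atwood'

Result:
id | title               | author
---+---------------------+-------
1  | The Handmaid's Tale | Atwood
3  | Cat's Eye           | Atwood
4  | Cat's Eye           | Atwood
5  | Cat's Eye           | Atwood
7  | Alias Grace         | Atwood
9  | Oryx and Crake      | Atwood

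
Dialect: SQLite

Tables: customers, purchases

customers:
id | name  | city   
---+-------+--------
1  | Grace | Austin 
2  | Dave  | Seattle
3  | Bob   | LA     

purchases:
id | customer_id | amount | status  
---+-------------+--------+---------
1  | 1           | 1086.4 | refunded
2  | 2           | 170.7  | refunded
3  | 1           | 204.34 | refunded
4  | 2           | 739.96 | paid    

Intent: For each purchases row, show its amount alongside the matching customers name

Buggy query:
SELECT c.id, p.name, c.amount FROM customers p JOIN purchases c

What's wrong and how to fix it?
Bug: Missing join condition: each purchases row is matched to all customers rows instead of just its own

Fix: Specify the join condition linking the foreign key to the parent id

Corrected query:
SELECT c.id, p.name, c.amount FROM customers p JOIN purchases c ON c.customer_id = p.id

Result:
id | name  | amount
---+-------+-------
1  | Grace | 1086.4
2  | Dave  | 170.7 
3  | Grace | 204.34
4  | Dave  | 739.96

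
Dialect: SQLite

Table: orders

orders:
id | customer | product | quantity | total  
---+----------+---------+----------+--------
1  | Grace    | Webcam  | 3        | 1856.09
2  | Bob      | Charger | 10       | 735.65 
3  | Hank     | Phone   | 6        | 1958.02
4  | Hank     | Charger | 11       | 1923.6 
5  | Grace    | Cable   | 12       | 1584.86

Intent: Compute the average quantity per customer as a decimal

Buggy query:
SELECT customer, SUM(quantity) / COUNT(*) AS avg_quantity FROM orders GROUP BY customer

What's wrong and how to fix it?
Bug: Both operands are integers, so '/' performs integer division and truncates

Fix: Multiply by 1.0 (or CAST to REAL) to force floating-point division

Corrected query:
SELECT customer, SUM(quantity) * 1.0 / COUNT(*) AS avg_quantity FROM orders GROUP BY customer

Result:
customer | avg_quantity
---------+-------------
Bob      | 10          
Grace    | 7.5         
Hank     | 8.5         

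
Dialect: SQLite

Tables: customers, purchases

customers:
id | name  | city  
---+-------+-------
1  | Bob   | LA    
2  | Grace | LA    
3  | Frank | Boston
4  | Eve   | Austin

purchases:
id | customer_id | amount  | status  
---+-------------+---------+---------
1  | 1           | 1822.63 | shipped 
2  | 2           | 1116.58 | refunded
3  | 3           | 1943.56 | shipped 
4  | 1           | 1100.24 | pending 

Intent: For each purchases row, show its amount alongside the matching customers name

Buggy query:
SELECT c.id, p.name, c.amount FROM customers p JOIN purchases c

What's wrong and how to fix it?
Bug: Missing join condition: each purchases row is matched to all customers rows instead of just its own

Fix: Add ON c.customer_id = p.id to the JOIN

Corrected query:
SELECT c.id, p.name, c.amount FROM customers p JOIN purchases c ON c.customer_id = p.id

Result:
id | name  | amount 
---+-------+--------
1  | Bob   | 1822.63
2  | Grace | 1116.58
3  | Frank | 1943.56
4  | Bob   | 1100.24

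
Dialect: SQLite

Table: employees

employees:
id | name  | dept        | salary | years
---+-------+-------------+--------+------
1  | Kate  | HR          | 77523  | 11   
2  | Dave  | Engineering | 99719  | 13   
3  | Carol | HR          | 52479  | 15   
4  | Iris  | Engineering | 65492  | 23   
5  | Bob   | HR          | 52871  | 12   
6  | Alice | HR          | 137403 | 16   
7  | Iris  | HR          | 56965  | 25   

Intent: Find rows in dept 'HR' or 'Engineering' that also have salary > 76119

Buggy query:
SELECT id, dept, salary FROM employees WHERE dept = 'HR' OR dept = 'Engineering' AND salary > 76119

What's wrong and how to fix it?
Bug: AND binds tighter than OR, so this parses as dept = 'HR' OR (dept = 'Engineering' AND salary > 76119)

Fix: Add parentheses around the OR so the AND applies to both alternatives

Corrected query:
SELECT id, dept, salary FROM employees WHERE (dept = 'HR' OR dept = 'Engineering') AND salary > 76119

Result:
id | dept        | salary
---+-------------+-------
1  | HR          | 77523 
2  | Engineering | 99719 
6  | HR          | 137403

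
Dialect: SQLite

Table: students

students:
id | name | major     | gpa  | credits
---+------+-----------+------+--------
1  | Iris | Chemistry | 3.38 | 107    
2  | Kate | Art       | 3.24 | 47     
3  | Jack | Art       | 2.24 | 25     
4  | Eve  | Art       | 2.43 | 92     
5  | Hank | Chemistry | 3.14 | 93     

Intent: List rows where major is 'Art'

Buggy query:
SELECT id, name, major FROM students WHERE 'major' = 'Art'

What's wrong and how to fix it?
Bug: 'major' in single quotes is a string literal, not the column; the comparison is literal-vs-literal and never true

Fix: Reference the column as major without single quotes

Corrected query:
SELECT id, name, major FROM students WHERE major = 'Art'

Result:
id | name | major
---+------+------
2  | Kate | Art  
3  | Jack | Art  
4  | Eve  | Art  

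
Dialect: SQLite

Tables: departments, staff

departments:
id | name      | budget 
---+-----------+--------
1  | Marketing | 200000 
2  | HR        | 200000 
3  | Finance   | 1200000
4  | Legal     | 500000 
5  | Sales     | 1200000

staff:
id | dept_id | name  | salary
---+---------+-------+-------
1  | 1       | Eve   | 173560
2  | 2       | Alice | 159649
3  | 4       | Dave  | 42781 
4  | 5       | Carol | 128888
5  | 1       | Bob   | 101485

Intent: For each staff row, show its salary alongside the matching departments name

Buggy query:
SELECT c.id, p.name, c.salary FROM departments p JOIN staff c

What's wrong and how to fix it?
Bug: JOIN with no ON clause produces a cartesian product; every staff row pairs with every departments row

Fix: Add ON c.dept_id = p.id to the JOIN

Corrected query:
SELECT c.id, p.name, c.salary FROM departments p JOIN staff c ON c.dept_id = p.id

Result:
id | name      | salary
---+-----------+-------
1  | Marketing | 173560
2  | HR        | 159649
3  | Legal     | 42781 
4  | Sales     | 128888
5  | Marketing | 101485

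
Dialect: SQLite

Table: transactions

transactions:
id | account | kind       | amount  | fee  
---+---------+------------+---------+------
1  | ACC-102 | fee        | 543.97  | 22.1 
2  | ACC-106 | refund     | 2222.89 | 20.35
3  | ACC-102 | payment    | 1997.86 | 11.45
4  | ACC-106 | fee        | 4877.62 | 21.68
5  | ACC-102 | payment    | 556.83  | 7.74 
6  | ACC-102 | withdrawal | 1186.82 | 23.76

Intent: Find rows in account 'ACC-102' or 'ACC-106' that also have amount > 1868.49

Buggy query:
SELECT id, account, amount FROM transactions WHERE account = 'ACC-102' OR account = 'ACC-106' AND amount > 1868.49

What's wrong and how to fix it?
Bug: AND binds tighter than OR, so this parses as account = 'ACC-102' OR (account = 'ACC-106' AND amount > 1868.49)

Fix: Group the OR with parentheses (or use IN), then AND the threshold

Corrected query:
SELECT id, account, amount FROM transactions WHERE (account = 'ACC-102' OR account = 'ACC-106') AND amount > 1868.49

Result:
id | account | amount 
---+---------+--------
2  | ACC-106 | 2222.89
3  | ACC-102 | 1997.86
4  | ACC-106 | 4877.62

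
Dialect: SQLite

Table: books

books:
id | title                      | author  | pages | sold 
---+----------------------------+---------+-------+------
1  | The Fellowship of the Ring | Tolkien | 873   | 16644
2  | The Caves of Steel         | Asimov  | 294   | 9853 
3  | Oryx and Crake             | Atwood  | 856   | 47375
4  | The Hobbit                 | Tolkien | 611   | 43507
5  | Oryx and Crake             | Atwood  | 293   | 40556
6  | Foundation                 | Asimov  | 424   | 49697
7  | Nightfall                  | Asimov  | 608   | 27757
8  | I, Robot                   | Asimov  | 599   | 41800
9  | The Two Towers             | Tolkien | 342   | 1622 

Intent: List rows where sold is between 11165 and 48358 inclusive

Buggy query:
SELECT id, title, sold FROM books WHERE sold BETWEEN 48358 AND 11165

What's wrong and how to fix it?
Bug: BETWEEN expects the lower bound first; with 48358 AND 11165 the range is empty

Fix: Write BETWEEN 11165 AND 48358

Corrected query:
SELECT id, title, sold FROM books WHERE sold BETWEEN 11165 AND 48358

Result:
id | title                      | sold 
---+----------------------------+------
1  | The Fellowship of the Ring | 16644
3  | Oryx and Crake             | 47375
4  | The Hobbit                 | 43507
5  | Oryx and Crake             | 40556
7  | Nightfall                  | 27757
8  | I, Robot                   | 41800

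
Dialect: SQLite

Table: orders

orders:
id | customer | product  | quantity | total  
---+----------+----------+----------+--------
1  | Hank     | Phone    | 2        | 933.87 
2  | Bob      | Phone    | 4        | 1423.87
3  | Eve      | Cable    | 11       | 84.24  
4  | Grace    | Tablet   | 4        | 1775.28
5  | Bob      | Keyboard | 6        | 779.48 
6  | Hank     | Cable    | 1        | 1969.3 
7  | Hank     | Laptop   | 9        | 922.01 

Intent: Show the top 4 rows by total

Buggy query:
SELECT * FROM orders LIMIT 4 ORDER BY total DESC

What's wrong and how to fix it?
Bug: ORDER BY cannot follow LIMIT; LIMIT is the final clause

Fix: Sort with ORDER BY, then apply LIMIT

Corrected query:
SELECT * FROM orders ORDER BY total DESC LIMIT 4

Result:
id | customer | product | quantity | total  
---+----------+---------+----------+--------
6  | Hank     | Cable   | 1        | 1969.3 
4  | Grace    | Tablet  | 4        | 1775.28
2  | Bob      | Phone   | 4        | 1423.87
1  | Hank     | Phone   | 2        | 933.87 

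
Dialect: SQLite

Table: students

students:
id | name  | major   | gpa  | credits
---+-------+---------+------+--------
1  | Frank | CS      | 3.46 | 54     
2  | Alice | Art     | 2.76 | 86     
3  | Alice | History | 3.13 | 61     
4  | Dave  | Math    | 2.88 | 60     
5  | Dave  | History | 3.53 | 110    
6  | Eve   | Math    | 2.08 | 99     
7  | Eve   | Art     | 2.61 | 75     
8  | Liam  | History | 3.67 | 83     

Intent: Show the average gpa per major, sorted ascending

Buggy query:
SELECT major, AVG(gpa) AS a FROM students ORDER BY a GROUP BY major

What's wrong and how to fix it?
Bug: ORDER BY appears before GROUP BY; SQL clause order requires GROUP BY first

Fix: Reorder: SELECT … FROM … GROUP BY … ORDER BY …

Corrected query:
SELECT major, AVG(gpa) AS a FROM students GROUP BY major ORDER BY a

Result:
major   | a       
--------+---------
Math    | 2.48    
Art     | 2.685   
History | 3.443333
CS      | 3.46    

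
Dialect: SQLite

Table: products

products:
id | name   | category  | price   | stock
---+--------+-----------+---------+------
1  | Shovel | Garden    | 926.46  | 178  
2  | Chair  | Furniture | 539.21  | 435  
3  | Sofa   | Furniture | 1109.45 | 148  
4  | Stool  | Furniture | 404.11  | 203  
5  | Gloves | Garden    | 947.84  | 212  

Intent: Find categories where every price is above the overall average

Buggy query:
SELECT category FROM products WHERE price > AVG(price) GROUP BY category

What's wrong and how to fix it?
Bug: AVG() is an aggregate; it can't sit directly in WHERE

Fix: Compute the overall average in a scalar subquery and compare each group's MIN against it in HAVING

Corrected query:
SELECT category FROM products GROUP BY category HAVING MIN(price) > (SELECT AVG(price) FROM products)

Result:
category
--------
Garden  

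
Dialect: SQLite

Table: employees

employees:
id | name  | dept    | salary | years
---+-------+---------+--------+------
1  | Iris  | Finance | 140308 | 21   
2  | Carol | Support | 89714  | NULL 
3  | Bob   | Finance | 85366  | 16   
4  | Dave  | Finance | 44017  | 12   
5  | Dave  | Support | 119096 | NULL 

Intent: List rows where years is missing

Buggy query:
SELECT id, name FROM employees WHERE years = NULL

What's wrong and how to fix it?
Bug: Comparing to NULL with '=' never matches; NULL = NULL is unknown, not true

Fix: Use IS NULL to test for NULL

Corrected query:
SELECT id, name FROM employees WHERE years IS NULL

Result:
id | name 
---+------
2  | Carol
5  | Dave 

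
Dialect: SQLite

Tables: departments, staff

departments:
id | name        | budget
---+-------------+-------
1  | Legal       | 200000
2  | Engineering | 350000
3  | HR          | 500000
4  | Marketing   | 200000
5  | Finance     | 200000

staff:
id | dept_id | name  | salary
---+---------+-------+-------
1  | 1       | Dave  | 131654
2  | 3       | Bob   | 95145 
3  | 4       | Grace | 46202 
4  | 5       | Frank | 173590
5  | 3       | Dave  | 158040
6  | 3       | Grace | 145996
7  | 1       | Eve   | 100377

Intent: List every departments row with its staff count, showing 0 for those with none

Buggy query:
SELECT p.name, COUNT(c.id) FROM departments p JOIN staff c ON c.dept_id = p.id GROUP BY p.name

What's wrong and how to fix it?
Bug: An inner join excludes parents with zero children

Fix: Use LEFT JOIN so parents without children still appear (COUNT(c.id) gives 0)

Corrected query:
SELECT p.name, COUNT(c.id) FROM departments p LEFT JOIN staff c ON c.dept_id = p.id GROUP BY p.name

Result:
name        | COUNT(c.id)
------------+------------
Engineering | 0          
Finance     | 1          
HR          | 3          
Legal       | 2          
Marketing   | 1          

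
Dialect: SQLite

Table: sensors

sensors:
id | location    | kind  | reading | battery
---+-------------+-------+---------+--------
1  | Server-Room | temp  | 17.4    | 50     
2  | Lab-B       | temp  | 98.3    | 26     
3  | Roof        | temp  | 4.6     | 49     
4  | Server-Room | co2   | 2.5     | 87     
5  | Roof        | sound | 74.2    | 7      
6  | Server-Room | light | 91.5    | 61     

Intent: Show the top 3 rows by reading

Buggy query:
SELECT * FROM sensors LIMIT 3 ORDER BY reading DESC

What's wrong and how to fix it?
Bug: ORDER BY cannot follow LIMIT; LIMIT is the final clause

Fix: Sort with ORDER BY, then apply LIMIT

Corrected query:
SELECT * FROM sensors ORDER BY reading DESC LIMIT 3

Result:
id | location    | kind  | reading | battery
---+-------------+-------+---------+--------
2  | Lab-B       | temp  | 98.3    | 26     
6  | Server-Room | light | 91.5    | 61     
5  | Roof        | sound | 74.2    | 7      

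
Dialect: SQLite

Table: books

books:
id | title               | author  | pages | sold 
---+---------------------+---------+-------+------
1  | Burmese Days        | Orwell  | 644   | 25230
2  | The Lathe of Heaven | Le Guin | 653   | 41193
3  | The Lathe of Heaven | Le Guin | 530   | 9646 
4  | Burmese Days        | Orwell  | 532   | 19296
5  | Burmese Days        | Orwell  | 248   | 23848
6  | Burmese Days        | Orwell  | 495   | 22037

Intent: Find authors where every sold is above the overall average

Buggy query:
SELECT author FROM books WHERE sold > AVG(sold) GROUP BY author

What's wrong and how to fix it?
Bug: AVG() is an aggregate; it can't sit directly in WHERE

Fix: Compute the overall average in a scalar subquery and compare each group's MIN against it in HAVING

Corrected query:
SELECT author FROM books GROUP BY author HAVING MIN(sold) > (SELECT AVG(sold) FROM books)

Result:
(no rows)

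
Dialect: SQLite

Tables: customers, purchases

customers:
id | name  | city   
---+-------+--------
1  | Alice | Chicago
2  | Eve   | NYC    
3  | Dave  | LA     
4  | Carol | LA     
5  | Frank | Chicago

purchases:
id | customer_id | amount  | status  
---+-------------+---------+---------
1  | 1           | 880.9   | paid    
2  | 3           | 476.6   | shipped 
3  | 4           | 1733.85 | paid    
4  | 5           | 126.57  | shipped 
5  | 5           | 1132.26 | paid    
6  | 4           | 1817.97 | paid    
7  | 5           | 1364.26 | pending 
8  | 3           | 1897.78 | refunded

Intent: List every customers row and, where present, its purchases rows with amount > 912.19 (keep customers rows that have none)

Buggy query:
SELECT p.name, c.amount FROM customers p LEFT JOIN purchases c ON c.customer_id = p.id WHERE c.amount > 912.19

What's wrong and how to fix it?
Bug: Filtering c.amount in WHERE discards the NULL rows produced by LEFT JOIN, turning it into an inner join

Fix: Move the right-table condition into the ON clause so unmatched parents are kept

Corrected query:
SELECT p.name, c.amount FROM customers p LEFT JOIN purchases c ON c.customer_id = p.id AND c.amount > 912.19

Result:
name  | amount 
------+--------
Alice | NULL   
Eve   | NULL   
Dave  | 1897.78
Carol | 1733.85
Carol | 1817.97
Frank | 1132.26
Frank | 1364.26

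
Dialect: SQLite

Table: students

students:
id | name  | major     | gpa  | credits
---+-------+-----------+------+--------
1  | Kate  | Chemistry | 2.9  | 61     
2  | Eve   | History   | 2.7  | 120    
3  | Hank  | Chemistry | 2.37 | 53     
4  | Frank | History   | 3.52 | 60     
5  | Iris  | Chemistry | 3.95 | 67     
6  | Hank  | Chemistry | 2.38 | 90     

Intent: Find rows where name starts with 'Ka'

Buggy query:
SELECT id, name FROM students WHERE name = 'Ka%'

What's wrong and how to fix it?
Bug: Wildcards only work with LIKE; '=' treats '%' as a literal character

Fix: Replace '=' with LIKE so 'Ka%' is treated as a pattern

Corrected query:
SELECT id, name FROM students WHERE name LIKE 'Ka%'

Result:
id | name
---+-----
1  | Kate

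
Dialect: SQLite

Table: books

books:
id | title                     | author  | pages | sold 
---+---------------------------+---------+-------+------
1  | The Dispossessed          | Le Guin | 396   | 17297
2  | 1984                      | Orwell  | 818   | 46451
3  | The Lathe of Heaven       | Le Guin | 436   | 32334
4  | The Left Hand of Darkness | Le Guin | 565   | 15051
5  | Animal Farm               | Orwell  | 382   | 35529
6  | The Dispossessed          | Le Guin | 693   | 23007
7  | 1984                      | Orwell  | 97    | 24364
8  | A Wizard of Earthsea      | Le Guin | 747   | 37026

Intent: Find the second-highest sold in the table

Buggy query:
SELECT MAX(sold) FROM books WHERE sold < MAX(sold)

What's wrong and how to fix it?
Bug: MAX(sold) on the right of the comparison is an aggregate-in-WHERE error

Fix: Compute the overall MAX in a subquery, then take MAX of rows below it

Corrected query:
SELECT MAX(sold) FROM books WHERE sold < (SELECT MAX(sold) FROM books)

Result:
MAX(sold)
---------
37026    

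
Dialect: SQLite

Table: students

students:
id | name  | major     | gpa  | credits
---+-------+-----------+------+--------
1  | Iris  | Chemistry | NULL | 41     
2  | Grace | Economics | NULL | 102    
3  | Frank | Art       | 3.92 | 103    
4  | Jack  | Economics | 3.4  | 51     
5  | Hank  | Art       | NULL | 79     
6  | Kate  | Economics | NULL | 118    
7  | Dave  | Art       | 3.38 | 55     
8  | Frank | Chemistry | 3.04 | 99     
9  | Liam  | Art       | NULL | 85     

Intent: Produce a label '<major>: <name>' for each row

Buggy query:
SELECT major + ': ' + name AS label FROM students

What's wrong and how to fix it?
Bug: SQLite uses || for string concatenation; + coerces text to numbers (yielding 0)

Fix: Use the || operator for string concatenation

Corrected query:
SELECT major || ': ' || name AS label FROM students

Result:
label           
----------------
Chemistry: Iris 
Economics: Grace
Art: Frank      
Economics: Jack 
Art: Hank       
Economics: Kate 
Art: Dave       
Chemistry: Frank
Art: Liam       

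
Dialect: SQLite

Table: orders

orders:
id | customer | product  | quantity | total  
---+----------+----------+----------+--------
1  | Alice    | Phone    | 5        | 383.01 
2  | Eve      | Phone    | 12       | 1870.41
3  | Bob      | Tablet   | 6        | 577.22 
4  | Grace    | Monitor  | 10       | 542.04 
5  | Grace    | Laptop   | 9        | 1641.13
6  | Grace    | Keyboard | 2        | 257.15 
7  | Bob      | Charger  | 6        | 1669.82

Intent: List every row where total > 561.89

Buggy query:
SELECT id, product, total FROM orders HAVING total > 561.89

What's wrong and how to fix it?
Bug: HAVING filters the output of aggregation, but this query has no GROUP BY and no aggregate functions, so SQLite rejects it (HAVING clause on a non-aggregate query); the condition here is per row

Fix: Replace HAVING with WHERE since the condition applies to individual rows

Corrected query:
SELECT id, product, total FROM orders WHERE total > 561.89

Result:
id | product | total  
---+---------+--------
2  | Phone   | 1870.41
3  | Tablet  | 577.22 
5  | Laptop  | 1641.13
7  | Charger | 1669.82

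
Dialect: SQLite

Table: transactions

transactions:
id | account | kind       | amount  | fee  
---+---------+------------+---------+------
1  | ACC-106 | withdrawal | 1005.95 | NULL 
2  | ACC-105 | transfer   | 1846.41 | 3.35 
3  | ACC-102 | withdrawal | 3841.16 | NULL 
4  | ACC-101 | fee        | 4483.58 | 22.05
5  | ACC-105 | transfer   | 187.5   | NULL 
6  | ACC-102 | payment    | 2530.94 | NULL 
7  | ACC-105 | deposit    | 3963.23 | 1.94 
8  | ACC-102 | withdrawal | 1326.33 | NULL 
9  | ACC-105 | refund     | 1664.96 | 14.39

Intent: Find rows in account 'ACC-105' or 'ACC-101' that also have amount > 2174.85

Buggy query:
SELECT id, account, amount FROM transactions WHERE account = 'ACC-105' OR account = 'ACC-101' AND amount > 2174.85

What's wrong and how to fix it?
Bug: AND binds tighter than OR, so this parses as account = 'ACC-105' OR (account = 'ACC-101' AND amount > 2174.85)

Fix: Add parentheses around the OR so the AND applies to both alternatives

Corrected query:
SELECT id, account, amount FROM transactions WHERE (account = 'ACC-105' OR account = 'ACC-101') AND amount > 2174.85

Result:
id | account | amount 
---+---------+--------
4  | ACC-101 | 4483.58
7  | ACC-105 | 3963.23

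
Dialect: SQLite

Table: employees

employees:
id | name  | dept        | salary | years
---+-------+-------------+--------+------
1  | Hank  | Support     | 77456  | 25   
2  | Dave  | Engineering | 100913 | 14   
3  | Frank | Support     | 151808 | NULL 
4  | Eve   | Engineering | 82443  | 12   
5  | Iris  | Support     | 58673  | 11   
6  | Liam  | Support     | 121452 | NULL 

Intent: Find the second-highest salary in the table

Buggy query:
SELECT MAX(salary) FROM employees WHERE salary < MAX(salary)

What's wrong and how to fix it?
Bug: The inner MAX is an aggregate inside WHERE, which is not allowed

Fix: Put the inner MAX in a scalar subquery

Corrected query:
SELECT MAX(salary) FROM employees WHERE salary < (SELECT MAX(salary) FROM employees)

Result:
MAX(salary)
-----------
121452     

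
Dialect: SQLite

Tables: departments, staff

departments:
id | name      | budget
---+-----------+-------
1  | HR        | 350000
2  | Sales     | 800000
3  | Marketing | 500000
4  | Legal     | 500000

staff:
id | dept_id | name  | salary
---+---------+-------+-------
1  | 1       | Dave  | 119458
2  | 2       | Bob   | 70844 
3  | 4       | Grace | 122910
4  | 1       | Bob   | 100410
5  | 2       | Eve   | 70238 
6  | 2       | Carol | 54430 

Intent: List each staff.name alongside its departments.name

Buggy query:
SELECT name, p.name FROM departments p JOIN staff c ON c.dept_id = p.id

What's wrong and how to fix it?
Bug: Both tables have a 'name' column; the unqualified reference is ambiguous

Fix: Qualify the column with its table alias (c.name)

Corrected query:
SELECT c.name, p.name FROM departments p JOIN staff c ON c.dept_id = p.id

Result:
name  | name 
------+------
Dave  | HR   
Bob   | Sales
Grace | Legal
Bob   | HR   
Eve   | Sales
Carol | Sales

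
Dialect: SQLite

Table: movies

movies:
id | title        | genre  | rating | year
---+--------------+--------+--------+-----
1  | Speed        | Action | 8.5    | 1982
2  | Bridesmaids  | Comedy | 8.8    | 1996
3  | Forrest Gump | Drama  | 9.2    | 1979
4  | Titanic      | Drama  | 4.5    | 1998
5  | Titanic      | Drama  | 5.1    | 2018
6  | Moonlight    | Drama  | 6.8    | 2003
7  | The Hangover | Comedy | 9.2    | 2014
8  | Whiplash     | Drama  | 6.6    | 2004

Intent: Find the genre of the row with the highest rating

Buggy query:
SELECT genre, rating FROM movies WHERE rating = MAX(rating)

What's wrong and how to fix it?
Bug: WHERE is evaluated per row; an aggregate over the whole table isn't defined there

Fix: Wrap MAX in a scalar subquery so WHERE compares against a single value

Corrected query:
SELECT genre, rating FROM movies WHERE rating = (SELECT MAX(rating) FROM movies)

Result:
genre  | rating
-------+-------
Drama  | 9.2   
Comedy | 9.2   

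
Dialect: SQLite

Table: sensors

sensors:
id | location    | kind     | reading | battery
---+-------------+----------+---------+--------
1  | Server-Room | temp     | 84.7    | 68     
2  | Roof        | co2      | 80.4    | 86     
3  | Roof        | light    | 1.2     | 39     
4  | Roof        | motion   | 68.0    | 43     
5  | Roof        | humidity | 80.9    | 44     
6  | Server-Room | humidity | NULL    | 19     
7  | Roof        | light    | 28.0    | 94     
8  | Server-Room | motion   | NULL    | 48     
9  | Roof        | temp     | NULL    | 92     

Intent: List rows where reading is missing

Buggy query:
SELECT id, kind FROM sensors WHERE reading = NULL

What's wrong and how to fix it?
Bug: Comparing to NULL with '=' never matches; NULL = NULL is unknown, not true

Fix: Replace '= NULL' with 'IS NULL'

Corrected query:
SELECT id, kind FROM sensors WHERE reading IS NULL

Result:
id | kind    
---+---------
6  | humidity
8  | motion  
9  | temp    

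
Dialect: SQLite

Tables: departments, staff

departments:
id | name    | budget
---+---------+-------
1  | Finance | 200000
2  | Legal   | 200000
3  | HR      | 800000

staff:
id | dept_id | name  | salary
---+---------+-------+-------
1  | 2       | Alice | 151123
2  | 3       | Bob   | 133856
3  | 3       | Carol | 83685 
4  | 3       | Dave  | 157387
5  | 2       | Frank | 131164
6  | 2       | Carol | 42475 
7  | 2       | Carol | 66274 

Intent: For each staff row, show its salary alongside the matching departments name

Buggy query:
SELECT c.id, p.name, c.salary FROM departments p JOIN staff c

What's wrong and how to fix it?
Bug: Missing join condition: each staff row is matched to all departments rows instead of just its own

Fix: Add ON c.dept_id = p.id to the JOIN

Corrected query:
SELECT c.id, p.name, c.salary FROM departments p JOIN staff c ON c.dept_id = p.id

Result:
id | name  | salary
---+-------+-------
1  | Legal | 151123
2  | HR    | 133856
3  | HR    | 83685 
4  | HR    | 157387
5  | Legal | 131164
6  | Legal | 42475 
7  | Legal | 66274 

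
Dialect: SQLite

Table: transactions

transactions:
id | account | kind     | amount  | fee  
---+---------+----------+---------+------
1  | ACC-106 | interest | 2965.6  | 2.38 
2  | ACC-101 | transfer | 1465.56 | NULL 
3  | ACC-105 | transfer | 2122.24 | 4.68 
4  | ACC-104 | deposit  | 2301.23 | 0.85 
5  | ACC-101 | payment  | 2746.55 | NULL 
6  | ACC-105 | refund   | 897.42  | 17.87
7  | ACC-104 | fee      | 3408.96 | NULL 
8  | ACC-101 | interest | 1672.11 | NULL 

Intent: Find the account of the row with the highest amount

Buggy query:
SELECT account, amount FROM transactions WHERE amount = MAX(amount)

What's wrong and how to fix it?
Bug: MAX(amount) is an aggregate and cannot be used directly in WHERE

Fix: Wrap MAX in a scalar subquery so WHERE compares against a single value

Corrected query:
SELECT account, amount FROM transactions WHERE amount = (SELECT MAX(amount) FROM transactions)

Result:
account | amount 
--------+--------
ACC-104 | 3408.96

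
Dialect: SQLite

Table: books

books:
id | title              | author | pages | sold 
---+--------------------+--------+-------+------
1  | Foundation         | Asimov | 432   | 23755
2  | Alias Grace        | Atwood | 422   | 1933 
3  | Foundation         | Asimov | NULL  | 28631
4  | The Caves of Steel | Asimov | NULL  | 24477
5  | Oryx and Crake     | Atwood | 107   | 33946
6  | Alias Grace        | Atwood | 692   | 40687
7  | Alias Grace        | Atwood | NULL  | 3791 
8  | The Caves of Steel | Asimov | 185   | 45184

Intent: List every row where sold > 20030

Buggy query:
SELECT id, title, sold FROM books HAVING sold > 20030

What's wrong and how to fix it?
Bug: HAVING filters the output of aggregation, but this query has no GROUP BY and no aggregate functions, so SQLite rejects it (HAVING clause on a non-aggregate query); the condition here is per row

Fix: Use WHERE for row-level filtering

Corrected query:
SELECT id, title, sold FROM books WHERE sold > 20030

Result:
id | title              | sold 
---+--------------------+------
1  | Foundation         | 23755
3  | Foundation         | 28631
4  | The Caves of Steel | 24477
5  | Oryx and Crake     | 33946
6  | Alias Grace        | 40687
8  | The Caves of Steel | 45184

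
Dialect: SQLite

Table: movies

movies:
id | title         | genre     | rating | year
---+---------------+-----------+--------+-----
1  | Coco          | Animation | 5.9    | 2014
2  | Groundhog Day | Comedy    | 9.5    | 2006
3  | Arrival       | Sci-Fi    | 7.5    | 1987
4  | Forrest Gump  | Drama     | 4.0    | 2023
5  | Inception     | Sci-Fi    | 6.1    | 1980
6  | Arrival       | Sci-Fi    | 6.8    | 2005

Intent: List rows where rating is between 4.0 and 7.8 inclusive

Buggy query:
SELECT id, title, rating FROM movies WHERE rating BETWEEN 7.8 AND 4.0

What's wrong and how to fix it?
Bug: BETWEEN expects the lower bound first; with 7.8 AND 4.0 the range is empty

Fix: Swap the bounds so the smaller value comes first

Corrected query:
SELECT id, title, rating FROM movies WHERE rating BETWEEN 4.0 AND 7.8

Result:
id | title        | rating
---+--------------+-------
1  | Coco         | 5.9   
3  | Arrival      | 7.5   
4  | Forrest Gump | 4     
5  | Inception    | 6.1   
6  | Arrival      | 6.8   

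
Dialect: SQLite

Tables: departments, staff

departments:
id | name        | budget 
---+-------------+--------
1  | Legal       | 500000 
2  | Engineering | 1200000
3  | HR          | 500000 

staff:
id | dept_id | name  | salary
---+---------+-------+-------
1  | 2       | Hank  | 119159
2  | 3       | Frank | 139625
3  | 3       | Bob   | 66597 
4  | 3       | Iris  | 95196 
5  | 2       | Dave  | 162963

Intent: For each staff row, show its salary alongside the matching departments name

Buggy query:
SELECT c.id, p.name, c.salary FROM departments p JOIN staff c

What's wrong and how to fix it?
Bug: Missing join condition: each staff row is matched to all departments rows instead of just its own

Fix: Add ON c.dept_id = p.id to the JOIN

Corrected query:
SELECT c.id, p.name, c.salary FROM departments p JOIN staff c ON c.dept_id = p.id

Result:
id | name        | salary
---+-------------+-------
1  | Engineering | 119159
2  | HR          | 139625
3  | HR          | 66597 
4  | HR          | 95196 
5  | Engineering | 162963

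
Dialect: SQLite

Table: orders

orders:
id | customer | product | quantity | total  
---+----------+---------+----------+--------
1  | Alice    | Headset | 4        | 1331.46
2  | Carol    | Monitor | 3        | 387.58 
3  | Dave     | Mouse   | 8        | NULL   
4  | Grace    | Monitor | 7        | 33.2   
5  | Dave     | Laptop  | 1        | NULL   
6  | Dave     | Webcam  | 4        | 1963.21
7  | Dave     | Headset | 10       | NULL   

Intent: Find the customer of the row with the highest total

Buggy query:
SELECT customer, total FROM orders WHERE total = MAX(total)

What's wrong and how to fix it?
Bug: MAX(total) is an aggregate and cannot be used directly in WHERE

Fix: Use a subquery: WHERE total = (SELECT MAX(total) FROM orders)

Corrected query:
SELECT customer, total FROM orders WHERE total = (SELECT MAX(total) FROM orders)

Result:
customer | total  
---------+--------
Dave     | 1963.21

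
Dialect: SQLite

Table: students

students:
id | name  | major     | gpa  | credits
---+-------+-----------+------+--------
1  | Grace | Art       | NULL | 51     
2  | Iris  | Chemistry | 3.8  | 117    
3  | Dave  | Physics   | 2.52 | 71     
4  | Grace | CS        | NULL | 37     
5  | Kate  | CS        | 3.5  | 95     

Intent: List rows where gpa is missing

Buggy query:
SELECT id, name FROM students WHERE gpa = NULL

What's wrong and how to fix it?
Bug: '= NULL' is always unknown in SQL three-valued logic, so no rows match

Fix: Use IS NULL to test for NULL

Corrected query:
SELECT id, name FROM students WHERE gpa IS NULL

Result:
id | name 
---+------
1  | Grace
4  | Grace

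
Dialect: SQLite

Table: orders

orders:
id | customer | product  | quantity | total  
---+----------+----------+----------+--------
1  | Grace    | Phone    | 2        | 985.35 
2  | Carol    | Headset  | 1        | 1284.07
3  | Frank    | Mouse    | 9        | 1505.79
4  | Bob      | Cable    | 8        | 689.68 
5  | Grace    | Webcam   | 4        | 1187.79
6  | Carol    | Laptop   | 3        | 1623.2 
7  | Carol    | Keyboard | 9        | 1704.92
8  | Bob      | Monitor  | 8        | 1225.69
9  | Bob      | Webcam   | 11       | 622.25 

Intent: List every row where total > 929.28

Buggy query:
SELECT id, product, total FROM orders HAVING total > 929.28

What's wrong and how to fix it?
Bug: This is a non-aggregate query (no GROUP BY, no aggregates), so in SQLite the HAVING clause is invalid here; a row-level condition belongs in WHERE

Fix: Use WHERE for row-level filtering

Corrected query:
SELECT id, product, total FROM orders WHERE total > 929.28

Result:
id | product  | total  
---+----------+--------
1  | Phone    | 985.35 
2  | Headset  | 1284.07
3  | Mouse    | 1505.79
5  | Webcam   | 1187.79
6  | Laptop   | 1623.2 
7  | Keyboard | 1704.92
8  | Monitor  | 1225.69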